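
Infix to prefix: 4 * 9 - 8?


left-to-right (same/higher precedence on left): tree is (- (* 4 9) 8)
Prefix: - * 4 9 8


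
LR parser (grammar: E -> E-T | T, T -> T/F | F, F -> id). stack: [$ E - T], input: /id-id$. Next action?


'/' can extend T; shift to build T -> T/F
Action: shift


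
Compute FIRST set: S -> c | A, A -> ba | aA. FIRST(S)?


Per alternative of S: FIRST(c) = {c}; FIRST(A) = {a, b}
FIRST(S) = {a, b, c}


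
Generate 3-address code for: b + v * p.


Break into single-operator statements:
t1 = v * p
t2 = b + t1


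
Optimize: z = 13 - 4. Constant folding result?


13 - 4 = 9 at compile time
Optimized: z = 9


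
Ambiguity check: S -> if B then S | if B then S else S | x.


dangling else: 'if B then if B then x else x' parses two ways
Ambiguous


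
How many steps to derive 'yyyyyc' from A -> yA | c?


Derivation: A => yA => yyA => yyyA => yyyyA => yyyyyA => yyyyyc
Steps: 6


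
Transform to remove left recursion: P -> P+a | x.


Left-recursive alternatives: P+a; non-recursive: x
Introduce P': P -> xP', P' -> +aP' | ε


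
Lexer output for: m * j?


Scan left to right, longest-match per lexeme
Tokens: ID(m), OP(*), ID(j)


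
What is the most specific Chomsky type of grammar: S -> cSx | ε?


Single nonterminal LHS, but c^n x^n is not regular
Classification: Type 2 (Context-Free)


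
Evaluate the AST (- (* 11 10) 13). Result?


Evaluate inner: (* 11 10) = 110
Evaluate root: (- 110 13) = 97
Result: 97


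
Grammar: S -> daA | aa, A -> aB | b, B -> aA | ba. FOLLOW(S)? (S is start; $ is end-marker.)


$ ∈ FOLLOW(S). For each A -> αBβ: add FIRST(β)\{ε} to FOLLOW(B); if β nullable, add FOLLOW(A).
FOLLOW(S) = {$}


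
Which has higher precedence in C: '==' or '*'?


'*' is multiplicative (level 10); '==' is equality (level 6)
Higher level binds tighter
'*' has higher precedence than '=='


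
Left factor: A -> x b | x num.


Common prefix: 'x'
Factored: A -> x A', A' -> b | num


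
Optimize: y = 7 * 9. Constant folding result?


7 * 9 = 63 at compile time
Optimized: y = 63


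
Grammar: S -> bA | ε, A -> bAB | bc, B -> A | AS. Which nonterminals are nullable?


A nonterminal is nullable iff some alternative derives ε (directly, or every symbol in it is nullable)
Nullable: {S}


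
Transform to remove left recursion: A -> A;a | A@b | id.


Left-recursive alternatives: A;a, A@b; non-recursive: id
Introduce A': A -> idA', A' -> ;aA' | @bA' | ε


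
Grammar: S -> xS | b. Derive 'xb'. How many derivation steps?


Derivation: S => xS => xb
Steps: 2


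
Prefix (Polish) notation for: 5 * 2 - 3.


left-to-right (same/higher precedence on left): tree is (- (* 5 2) 3)
Prefix: - * 5 2 3


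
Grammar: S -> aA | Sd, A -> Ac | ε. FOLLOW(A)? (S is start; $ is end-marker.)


$ ∈ FOLLOW(S). For each A -> αBβ: add FIRST(β)\{ε} to FOLLOW(B); if β nullable, add FOLLOW(A).
FOLLOW(A) = {$, c, d}


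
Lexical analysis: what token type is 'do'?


Pattern: reserved word
Type: KEYWORD


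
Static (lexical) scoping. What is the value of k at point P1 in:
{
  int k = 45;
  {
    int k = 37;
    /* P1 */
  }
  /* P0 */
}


k declared in the same block as P1
k = 37


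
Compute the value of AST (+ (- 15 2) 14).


Evaluate inner: (- 15 2) = 13
Evaluate root: (+ 13 14) = 27
Result: 27


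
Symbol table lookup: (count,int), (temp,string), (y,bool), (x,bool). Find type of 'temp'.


Lookup 'temp' → type string


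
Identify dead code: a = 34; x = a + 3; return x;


a is read by x's definition; x is returned
No dead code


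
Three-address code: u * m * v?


Break into single-operator statements:
t1 = u * m
t2 = t1 * v


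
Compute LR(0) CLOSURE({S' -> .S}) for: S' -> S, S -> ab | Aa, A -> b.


Start: S' -> .S
For each item with dot before a nonterminal B, add B -> .γ for every B-production
Closure: [S' -> .S, S -> .ab, S -> .Aa, A -> .b]


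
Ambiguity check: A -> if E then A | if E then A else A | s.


dangling else: 'if E then if E then s else s' parses two ways
Ambiguous


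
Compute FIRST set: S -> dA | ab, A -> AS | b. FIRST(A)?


Per alternative of A: FIRST(AS) = {b}; FIRST(b) = {b}
FIRST(A) = {b}


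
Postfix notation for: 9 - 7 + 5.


Left to right (same or higher precedence on left)
Postfix: 9 7 - 5 +


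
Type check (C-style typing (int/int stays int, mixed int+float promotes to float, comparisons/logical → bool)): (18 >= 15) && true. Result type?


Operand types: bool && bool
Rule: logical operators take bool operands and yield bool
Result type: bool


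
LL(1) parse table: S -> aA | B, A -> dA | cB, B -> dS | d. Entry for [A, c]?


For [A, c]: 'c' ∈ FIRST(cB)
Entry: A -> cB


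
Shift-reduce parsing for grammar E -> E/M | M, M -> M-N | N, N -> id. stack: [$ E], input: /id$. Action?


shift '/' to continue E -> E/M
Action: shift


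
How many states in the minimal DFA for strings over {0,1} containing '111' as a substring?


KMP-style automaton: 3 progress states + 1 absorbing accept = 4
Minimal DFA: 4 states


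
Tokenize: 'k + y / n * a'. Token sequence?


Scan left to right, longest-match per lexeme
Tokens: ID(k), OP(+), ID(y), OP(/), ID(n), OP(*), ID(a)


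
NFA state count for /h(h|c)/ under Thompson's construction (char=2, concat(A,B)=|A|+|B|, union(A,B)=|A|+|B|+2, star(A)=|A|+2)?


Syntax tree has 3 char leaf(s), 1 union(s), 0 star(s)
chars contribute 3×2 = 6; each union adds +2; each star adds +2
Total: 6 + 2 + 0 = 8 states


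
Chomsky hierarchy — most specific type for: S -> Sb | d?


Left-linear: every RHS is a terminal or one nonterminal followed by a terminal
Classification: Type 3 (Regular)


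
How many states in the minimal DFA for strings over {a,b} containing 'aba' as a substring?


KMP-style automaton: 3 progress states + 1 absorbing accept = 4
Minimal DFA: 4 states


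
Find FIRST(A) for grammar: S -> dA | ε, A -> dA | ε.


Per alternative of A: FIRST(dA) = {d}; FIRST(ε) = {ε}
FIRST(A) = {d, ε}


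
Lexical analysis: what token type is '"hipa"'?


Pattern: double-quoted sequence
Type: STRING_LITERAL


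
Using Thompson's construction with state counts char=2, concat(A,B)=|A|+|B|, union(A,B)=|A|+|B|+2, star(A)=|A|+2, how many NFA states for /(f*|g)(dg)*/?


Syntax tree has 4 char leaf(s), 1 union(s), 2 star(s)
chars contribute 4×2 = 8; each union adds +2; each star adds +2
Total: 8 + 2 + 4 = 14 states


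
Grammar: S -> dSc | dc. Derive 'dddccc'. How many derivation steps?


Derivation: S => dSc => ddScc => dddccc
Steps: 3


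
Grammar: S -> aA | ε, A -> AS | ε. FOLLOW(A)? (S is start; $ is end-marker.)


$ ∈ FOLLOW(S). For each A -> αBβ: add FIRST(β)\{ε} to FOLLOW(B); if β nullable, add FOLLOW(A).
FOLLOW(A) = {$, a}


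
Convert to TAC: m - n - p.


Break into single-operator statements:
t1 = m - n
t2 = t1 - p


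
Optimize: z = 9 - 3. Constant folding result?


9 - 3 = 6 at compile time
Optimized: z = 6


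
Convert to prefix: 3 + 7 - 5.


left-to-right (same/higher precedence on left): tree is (- (+ 3 7) 5)
Prefix: - + 3 7 5


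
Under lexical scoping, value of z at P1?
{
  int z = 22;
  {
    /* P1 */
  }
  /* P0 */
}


P1's block does not declare z; resolves to the enclosing declaration at depth 0
z = 22


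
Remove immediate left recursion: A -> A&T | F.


Left-recursive alternatives: A&T; non-recursive: F
Introduce A': A -> FA', A' -> &TA' | ε


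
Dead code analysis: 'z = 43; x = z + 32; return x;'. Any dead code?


z is read by x's definition; x is returned
No dead code


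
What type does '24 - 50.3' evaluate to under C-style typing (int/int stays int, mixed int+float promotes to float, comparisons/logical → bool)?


Operand types: int - float
Rule: mixed int/float promotes to float; int/int stays int
Result type: float


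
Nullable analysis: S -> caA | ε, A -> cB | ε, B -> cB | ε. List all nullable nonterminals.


A nonterminal is nullable iff some alternative derives ε (directly, or every symbol in it is nullable)
Nullable: {A, B, S}


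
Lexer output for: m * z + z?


Scan left to right, longest-match per lexeme
Tokens: ID(m), OP(*), ID(z), OP(+), ID(z)


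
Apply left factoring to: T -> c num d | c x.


Common prefix: 'c'
Factored: T -> c T', T' -> num d | x


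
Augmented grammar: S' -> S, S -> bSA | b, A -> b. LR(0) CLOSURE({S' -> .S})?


Start: S' -> .S
For each item with dot before a nonterminal B, add B -> .γ for every B-production
Closure: [S' -> .S, S -> .bSA, S -> .b]


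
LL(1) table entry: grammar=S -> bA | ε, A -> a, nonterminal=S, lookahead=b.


For [S, b]: 'b' ∈ FIRST(bA)
Entry: S -> bA


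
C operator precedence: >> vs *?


'*' is multiplicative (level 10); '>>' is shift (level 8)
Higher level binds tighter
'*' has higher precedence than '>>'


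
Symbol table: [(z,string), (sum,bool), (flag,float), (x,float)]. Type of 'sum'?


Lookup 'sum' → type bool


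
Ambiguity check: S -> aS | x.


right-linear, alternatives start with distinct terminals 'a' vs 'x': unique leftmost derivation
Unambiguous


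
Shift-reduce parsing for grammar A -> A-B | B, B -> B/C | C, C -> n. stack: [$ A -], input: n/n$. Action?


no handle ('A-' is not any RHS); shift 'n'
Action: shift


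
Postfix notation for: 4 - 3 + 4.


Left to right (same or higher precedence on left)
Postfix: 4 3 - 4 +


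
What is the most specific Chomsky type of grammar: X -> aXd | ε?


Single nonterminal LHS, but a^n d^n is not regular
Classification: Type 2 (Context-Free)


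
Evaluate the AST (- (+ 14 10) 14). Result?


Evaluate inner: (+ 14 10) = 24
Evaluate root: (- 24 14) = 10
Result: 10


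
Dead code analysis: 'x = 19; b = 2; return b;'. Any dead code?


x is assigned but never read
Dead: 'x = 19'


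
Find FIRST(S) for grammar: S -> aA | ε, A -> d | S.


Per alternative of S: FIRST(aA) = {a}; FIRST(ε) = {ε}
FIRST(S) = {a, ε}


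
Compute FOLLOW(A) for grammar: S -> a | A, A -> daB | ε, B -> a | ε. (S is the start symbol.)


$ ∈ FOLLOW(S). For each A -> αBβ: add FIRST(β)\{ε} to FOLLOW(B); if β nullable, add FOLLOW(A).
FOLLOW(A) = {$}


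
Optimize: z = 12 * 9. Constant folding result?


12 * 9 = 108 at compile time
Optimized: z = 108


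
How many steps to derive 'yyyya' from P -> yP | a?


Derivation: P => yP => yyP => yyyP => yyyyP => yyyya
Steps: 5


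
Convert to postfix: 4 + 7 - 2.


Left to right (same or higher precedence on left)
Postfix: 4 7 + 2 -


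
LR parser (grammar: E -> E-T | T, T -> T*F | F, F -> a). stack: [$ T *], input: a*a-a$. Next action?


no handle; shift 'a'
Action: shift


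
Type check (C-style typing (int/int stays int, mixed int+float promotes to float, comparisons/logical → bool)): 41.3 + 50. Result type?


Operand types: float + int
Rule: mixed int/float promotes to float; int/int stays int
Result type: float


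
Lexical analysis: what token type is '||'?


Pattern: operator symbol
Type: OPERATOR


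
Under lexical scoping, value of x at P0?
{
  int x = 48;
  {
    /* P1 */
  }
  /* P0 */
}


x declared in the same block as P0
x = 48


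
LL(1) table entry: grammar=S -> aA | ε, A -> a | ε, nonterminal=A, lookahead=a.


For [A, a]: 'a' ∈ FIRST(a)
Entry: A -> a


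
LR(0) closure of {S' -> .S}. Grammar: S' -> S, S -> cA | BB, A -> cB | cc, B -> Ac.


Start: S' -> .S
For each item with dot before a nonterminal B, add B -> .γ for every B-production
Closure: [S' -> .S, S -> .cA, S -> .BB, B -> .Ac, A -> .cB, A -> .cc]


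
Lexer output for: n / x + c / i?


Scan left to right, longest-match per lexeme
Tokens: ID(n), OP(/), ID(x), OP(+), ID(c), OP(/), ID(i)


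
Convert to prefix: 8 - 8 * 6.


'*' binds tighter: tree is (- 8 (* 8 6))
Prefix: - 8 * 8 6


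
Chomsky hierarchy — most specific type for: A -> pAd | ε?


Single nonterminal LHS, but p^n d^n is not regular
Classification: Type 2 (Context-Free)


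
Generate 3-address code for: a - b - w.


Break into single-operator statements:
t1 = a - b
t2 = t1 - w


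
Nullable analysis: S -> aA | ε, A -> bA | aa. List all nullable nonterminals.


A nonterminal is nullable iff some alternative derives ε (directly, or every symbol in it is nullable)
Nullable: {S}


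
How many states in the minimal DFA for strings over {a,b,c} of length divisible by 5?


Track length mod 5: states 0..4, accept at 0
Minimal DFA: 5 states


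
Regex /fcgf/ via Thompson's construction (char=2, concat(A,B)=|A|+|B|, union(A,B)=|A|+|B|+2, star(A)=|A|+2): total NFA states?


Syntax tree has 4 char leaf(s), 0 union(s), 0 star(s)
chars contribute 4×2 = 8; each union adds +2; each star adds +2
Total: 8 + 0 + 0 = 8 states


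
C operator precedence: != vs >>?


'>>' is shift (level 8); '!=' is equality (level 6)
Higher level binds tighter
'>>' has higher precedence than '!='


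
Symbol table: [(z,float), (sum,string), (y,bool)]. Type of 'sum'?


Lookup 'sum' → type string


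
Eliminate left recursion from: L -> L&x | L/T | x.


Left-recursive alternatives: L&x, L/T; non-recursive: x
Introduce L': L -> xL', L' -> &xL' | /TL' | ε


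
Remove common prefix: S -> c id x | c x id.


Common prefix: 'c'
Factored: S -> c S', S' -> id x | x id


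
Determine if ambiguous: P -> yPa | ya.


balanced y^n…a^n: each string has a unique parse
Unambiguous


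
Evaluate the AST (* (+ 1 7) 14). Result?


Evaluate inner: (+ 1 7) = 8
Evaluate root: (* 8 14) = 112
Result: 112


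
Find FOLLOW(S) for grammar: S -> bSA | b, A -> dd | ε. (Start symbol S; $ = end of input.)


$ ∈ FOLLOW(S). For each A -> αBβ: add FIRST(β)\{ε} to FOLLOW(B); if β nullable, add FOLLOW(A).
FOLLOW(S) = {$, d}


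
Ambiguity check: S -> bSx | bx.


balanced b^n…x^n: each string has a unique parse
Unambiguous


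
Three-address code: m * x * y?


Break into single-operator statements:
t1 = m * x
t2 = t1 * y


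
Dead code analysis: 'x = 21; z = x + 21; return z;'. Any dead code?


x is read by z's definition; z is returned
No dead code


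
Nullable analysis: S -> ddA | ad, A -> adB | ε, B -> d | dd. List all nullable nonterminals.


A nonterminal is nullable iff some alternative derives ε (directly, or every symbol in it is nullable)
Nullable: {A}


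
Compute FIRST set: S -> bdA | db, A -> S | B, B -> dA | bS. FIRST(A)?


Per alternative of A: FIRST(S) = {b, d}; FIRST(B) = {b, d}
FIRST(A) = {b, d}


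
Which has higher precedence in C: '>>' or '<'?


'>>' is shift (level 8); '<' is relational (level 7)
Higher level binds tighter
'>>' has higher precedence than '<'


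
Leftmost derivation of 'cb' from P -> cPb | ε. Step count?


Derivation: P => cPb => cb
Steps: 2


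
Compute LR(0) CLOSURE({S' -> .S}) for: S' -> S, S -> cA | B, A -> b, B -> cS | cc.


Start: S' -> .S
For each item with dot before a nonterminal B, add B -> .γ for every B-production
Closure: [S' -> .S, S -> .cA, S -> .B, B -> .cS, B -> .cc]


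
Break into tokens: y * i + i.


Scan left to right, longest-match per lexeme
Tokens: ID(y), OP(*), ID(i), OP(+), ID(i)


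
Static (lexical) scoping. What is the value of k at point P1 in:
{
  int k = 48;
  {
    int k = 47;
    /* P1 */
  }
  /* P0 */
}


k declared in the same block as P1
k = 47


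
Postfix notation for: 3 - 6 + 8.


Left to right (same or higher precedence on left)
Postfix: 3 6 - 8 +


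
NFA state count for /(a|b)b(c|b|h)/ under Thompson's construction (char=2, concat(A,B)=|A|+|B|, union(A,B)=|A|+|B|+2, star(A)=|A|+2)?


Syntax tree has 6 char leaf(s), 3 union(s), 0 star(s)
chars contribute 6×2 = 12; each union adds +2; each star adds +2
Total: 12 + 6 + 0 = 18 states


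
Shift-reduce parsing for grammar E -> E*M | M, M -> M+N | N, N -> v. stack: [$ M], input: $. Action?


lookahead ∉ {+} so M won't extend; reduce E -> M
Action: reduce (E -> M)


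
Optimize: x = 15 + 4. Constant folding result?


15 + 4 = 19 at compile time
Optimized: x = 19


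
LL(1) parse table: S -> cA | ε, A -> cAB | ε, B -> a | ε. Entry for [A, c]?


For [A, c]: 'c' ∈ FIRST(cAB)
Entry: A -> cAB


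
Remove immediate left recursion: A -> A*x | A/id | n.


Left-recursive alternatives: A*x, A/id; non-recursive: n
Introduce A': A -> nA', A' -> *xA' | /idA' | ε


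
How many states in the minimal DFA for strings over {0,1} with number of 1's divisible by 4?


Track (count of 1) mod 4: states 0..3, accept at 0
Minimal DFA: 4 states


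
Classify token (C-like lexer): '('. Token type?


Pattern: delimiter/punctuation
Type: PUNCTUATION


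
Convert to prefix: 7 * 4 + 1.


left-to-right (same/higher precedence on left): tree is (+ (* 7 4) 1)
Prefix: + * 7 4 1


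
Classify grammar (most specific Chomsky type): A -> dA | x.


Right-linear: every RHS is a terminal or a terminal followed by one nonterminal
Classification: Type 3 (Regular)


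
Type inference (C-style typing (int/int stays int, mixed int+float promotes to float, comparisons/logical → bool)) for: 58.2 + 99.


Operand types: float + int
Rule: mixed int/float promotes to float; int/int stays int
Result type: float


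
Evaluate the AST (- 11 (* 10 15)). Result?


Evaluate inner: (* 10 15) = 150
Evaluate root: (- 11 150) = -139
Result: -139


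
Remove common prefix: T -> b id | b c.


Common prefix: 'b'
Factored: T -> b T', T' -> id | c


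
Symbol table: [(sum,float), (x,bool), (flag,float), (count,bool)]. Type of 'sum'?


Lookup 'sum' → type float


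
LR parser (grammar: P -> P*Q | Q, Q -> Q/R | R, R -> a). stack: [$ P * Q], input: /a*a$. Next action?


'/' can extend Q; shift to build Q -> Q/R
Action: shift


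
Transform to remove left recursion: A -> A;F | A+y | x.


Left-recursive alternatives: A;F, A+y; non-recursive: x
Introduce A': A -> xA', A' -> ;FA' | +yA' | ε


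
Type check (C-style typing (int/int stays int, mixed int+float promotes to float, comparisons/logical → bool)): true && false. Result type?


Operand types: bool && bool
Rule: logical operators take bool operands and yield bool
Result type: bool


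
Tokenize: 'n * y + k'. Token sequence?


Scan left to right, longest-match per lexeme
Tokens: ID(n), OP(*), ID(y), OP(+), ID(k)


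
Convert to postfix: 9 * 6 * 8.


Left to right (same or higher precedence on left)
Postfix: 9 6 * 8 *


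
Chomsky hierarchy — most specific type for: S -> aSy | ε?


Single nonterminal LHS, but a^n y^n is not regular
Classification: Type 2 (Context-Free)


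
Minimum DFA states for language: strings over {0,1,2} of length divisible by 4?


Track length mod 4: states 0..3, accept at 0
Minimal DFA: 4 states


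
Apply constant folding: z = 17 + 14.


17 + 14 = 31 at compile time
Optimized: z = 31


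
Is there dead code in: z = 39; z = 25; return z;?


first assignment to z is overwritten before any read
Dead: 'z = 39'


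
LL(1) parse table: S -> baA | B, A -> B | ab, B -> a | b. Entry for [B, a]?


For [B, a]: 'a' ∈ FIRST(a)
Entry: B -> a


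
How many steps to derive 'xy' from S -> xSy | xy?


Derivation: S => xy
Steps: 1


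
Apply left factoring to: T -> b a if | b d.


Common prefix: 'b'
Factored: T -> b T', T' -> a if | d


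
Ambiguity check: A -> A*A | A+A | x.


'x*x+x' has two parse trees (no precedence encoded between * and +)
Ambiguous


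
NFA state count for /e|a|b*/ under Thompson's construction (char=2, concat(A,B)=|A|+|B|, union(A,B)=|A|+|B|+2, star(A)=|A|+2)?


Syntax tree has 3 char leaf(s), 2 union(s), 1 star(s)
chars contribute 3×2 = 6; each union adds +2; each star adds +2
Total: 6 + 4 + 2 = 12 states


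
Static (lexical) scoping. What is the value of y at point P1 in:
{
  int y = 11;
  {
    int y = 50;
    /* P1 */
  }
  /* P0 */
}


y declared in the same block as P1
y = 50


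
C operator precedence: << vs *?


'*' is multiplicative (level 10); '<<' is shift (level 8)
Higher level binds tighter
'*' has higher precedence than '<<'


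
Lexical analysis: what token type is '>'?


Pattern: operator symbol
Type: OPERATOR


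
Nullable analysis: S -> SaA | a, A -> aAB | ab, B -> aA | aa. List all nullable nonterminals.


A nonterminal is nullable iff some alternative derives ε (directly, or every symbol in it is nullable)
Nullable: {}


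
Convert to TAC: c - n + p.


Break into single-operator statements:
t1 = c - n
t2 = t1 + p


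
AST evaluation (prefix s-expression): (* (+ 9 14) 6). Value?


Evaluate inner: (+ 9 14) = 23
Evaluate root: (* 23 6) = 138
Result: 138


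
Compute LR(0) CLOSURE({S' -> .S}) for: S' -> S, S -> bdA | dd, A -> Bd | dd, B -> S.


Start: S' -> .S
For each item with dot before a nonterminal B, add B -> .γ for every B-production
Closure: [S' -> .S, S -> .bdA, S -> .dd]


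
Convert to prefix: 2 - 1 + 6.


left-to-right (same/higher precedence on left): tree is (+ (- 2 1) 6)
Prefix: + - 2 1 6


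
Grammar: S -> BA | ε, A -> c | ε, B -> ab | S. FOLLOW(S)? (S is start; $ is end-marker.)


$ ∈ FOLLOW(S). For each A -> αBβ: add FIRST(β)\{ε} to FOLLOW(B); if β nullable, add FOLLOW(A).
FOLLOW(S) = {$, c}


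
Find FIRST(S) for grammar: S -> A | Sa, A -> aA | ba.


Per alternative of S: FIRST(A) = {a, b}; FIRST(Sa) = {a, b}
FIRST(S) = {a, b}


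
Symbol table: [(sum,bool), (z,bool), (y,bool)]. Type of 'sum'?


Lookup 'sum' → type bool


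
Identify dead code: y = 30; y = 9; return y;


first assignment to y is overwritten before any read
Dead: 'y = 30'


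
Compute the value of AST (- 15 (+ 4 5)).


Evaluate inner: (+ 4 5) = 9
Evaluate root: (- 15 9) = 6
Result: 6


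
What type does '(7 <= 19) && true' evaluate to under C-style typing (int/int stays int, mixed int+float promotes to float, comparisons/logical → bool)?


Operand types: bool && bool
Rule: logical operators take bool operands and yield bool
Result type: bool


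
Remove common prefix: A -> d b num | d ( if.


Common prefix: 'd'
Factored: A -> d A', A' -> b num | ( if


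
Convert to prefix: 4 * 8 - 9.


left-to-right (same/higher precedence on left): tree is (- (* 4 8) 9)
Prefix: - * 4 8 9


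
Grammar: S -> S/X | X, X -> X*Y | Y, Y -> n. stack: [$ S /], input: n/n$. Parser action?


no handle ('S/' is not any RHS); shift 'n'
Action: shift


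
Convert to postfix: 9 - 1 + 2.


Left to right (same or higher precedence on left)
Postfix: 9 1 - 2 +


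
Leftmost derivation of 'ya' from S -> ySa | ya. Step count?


Derivation: S => ya
Steps: 1


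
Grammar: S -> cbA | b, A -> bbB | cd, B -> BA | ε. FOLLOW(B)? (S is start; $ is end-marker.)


$ ∈ FOLLOW(S). For each A -> αBβ: add FIRST(β)\{ε} to FOLLOW(B); if β nullable, add FOLLOW(A).
FOLLOW(B) = {$, b, c}


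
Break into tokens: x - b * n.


Scan left to right, longest-match per lexeme
Tokens: ID(x), OP(-), ID(b), OP(*), ID(n)


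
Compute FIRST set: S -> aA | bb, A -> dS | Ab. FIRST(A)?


Per alternative of A: FIRST(dS) = {d}; FIRST(Ab) = {d}
FIRST(A) = {d}


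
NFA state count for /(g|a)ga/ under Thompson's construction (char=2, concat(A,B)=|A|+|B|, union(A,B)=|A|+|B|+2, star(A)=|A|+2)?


Syntax tree has 4 char leaf(s), 1 union(s), 0 star(s)
chars contribute 4×2 = 8; each union adds +2; each star adds +2
Total: 8 + 2 + 0 = 10 states


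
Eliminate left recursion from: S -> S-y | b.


Left-recursive alternatives: S-y; non-recursive: b
Introduce S': S -> bS', S' -> -yS' | ε


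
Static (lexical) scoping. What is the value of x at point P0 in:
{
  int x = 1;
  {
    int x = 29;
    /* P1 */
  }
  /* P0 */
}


x declared in the same block as P0
x = 1


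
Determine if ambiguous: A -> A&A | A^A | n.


'n&n^n' has two parse trees (no precedence encoded between & and ^)
Ambiguous


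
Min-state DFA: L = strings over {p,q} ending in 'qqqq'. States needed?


Track the longest suffix of input matching a prefix of 'qqqq': 5 classes (prefixes of length 0..4)
Minimal DFA: 5 states


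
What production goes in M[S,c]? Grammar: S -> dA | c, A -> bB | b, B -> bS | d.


For [S, c]: 'c' ∈ FIRST(c)
Entry: S -> c


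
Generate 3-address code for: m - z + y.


Break into single-operator statements:
t1 = m - z
t2 = t1 + y


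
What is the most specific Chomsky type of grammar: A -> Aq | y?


Left-linear: every RHS is a terminal or one nonterminal followed by a terminal
Classification: Type 3 (Regular)


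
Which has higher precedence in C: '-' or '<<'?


'-' is additive (level 9); '<<' is shift (level 8)
Higher level binds tighter
'-' has higher precedence than '<<'


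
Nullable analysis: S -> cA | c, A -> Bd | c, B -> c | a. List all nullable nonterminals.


A nonterminal is nullable iff some alternative derives ε (directly, or every symbol in it is nullable)
Nullable: {}


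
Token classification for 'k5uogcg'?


Pattern: letter/underscore followed by alphanumerics, not a keyword
Type: IDENTIFIER


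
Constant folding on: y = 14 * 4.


14 * 4 = 56 at compile time
Optimized: y = 56


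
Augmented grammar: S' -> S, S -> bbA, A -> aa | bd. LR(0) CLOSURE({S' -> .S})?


Start: S' -> .S
For each item with dot before a nonterminal B, add B -> .γ for every B-production
Closure: [S' -> .S, S -> .bbA]


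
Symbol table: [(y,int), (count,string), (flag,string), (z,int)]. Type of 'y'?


Lookup 'y' → type int


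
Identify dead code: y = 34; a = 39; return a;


y is assigned but never read
Dead: 'y = 34'


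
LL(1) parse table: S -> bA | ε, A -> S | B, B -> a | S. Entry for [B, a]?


For [B, a]: 'a' ∈ FIRST(a)
Entry: B -> a


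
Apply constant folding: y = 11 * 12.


11 * 12 = 132 at compile time
Optimized: y = 132


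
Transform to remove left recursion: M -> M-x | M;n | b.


Left-recursive alternatives: M-x, M;n; non-recursive: b
Introduce M': M -> bM', M' -> -xM' | ;nM' | ε


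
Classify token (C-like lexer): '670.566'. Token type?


Pattern: digits with a decimal point
Type: FLOAT_LITERAL


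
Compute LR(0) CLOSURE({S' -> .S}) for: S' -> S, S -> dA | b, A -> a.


Start: S' -> .S
For each item with dot before a nonterminal B, add B -> .γ for every B-production
Closure: [S' -> .S, S -> .dA, S -> .b]


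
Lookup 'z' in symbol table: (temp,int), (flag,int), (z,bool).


Lookup 'z' → type bool


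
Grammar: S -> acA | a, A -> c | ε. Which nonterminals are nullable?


A nonterminal is nullable iff some alternative derives ε (directly, or every symbol in it is nullable)
Nullable: {A}


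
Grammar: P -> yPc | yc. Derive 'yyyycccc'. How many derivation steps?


Derivation: P => yPc => yyPcc => yyyPccc => yyyycccc
Steps: 4


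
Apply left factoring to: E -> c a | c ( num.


Common prefix: 'c'
Factored: E -> c E', E' -> a | ( num


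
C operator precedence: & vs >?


'>' is relational (level 7); '&' is bitwise AND (level 5)
Higher level binds tighter
'>' has higher precedence than '&'


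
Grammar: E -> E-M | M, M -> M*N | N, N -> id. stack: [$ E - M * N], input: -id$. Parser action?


handle 'M*N' on top
Action: reduce (M -> M*N)


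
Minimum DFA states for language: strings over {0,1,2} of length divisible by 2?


Track length mod 2: states 0..1, accept at 0
Minimal DFA: 2 states


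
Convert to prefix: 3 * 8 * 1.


left-to-right (same/higher precedence on left): tree is (* (* 3 8) 1)
Prefix: * * 3 8 1


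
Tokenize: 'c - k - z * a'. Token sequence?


Scan left to right, longest-match per lexeme
Tokens: ID(c), OP(-), ID(k), OP(-), ID(z), OP(*), ID(a)


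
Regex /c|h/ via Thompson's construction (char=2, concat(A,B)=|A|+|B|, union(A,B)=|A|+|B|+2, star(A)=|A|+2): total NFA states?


Syntax tree has 2 char leaf(s), 1 union(s), 0 star(s)
chars contribute 2×2 = 4; each union adds +2; each star adds +2
Total: 4 + 2 + 0 = 6 states


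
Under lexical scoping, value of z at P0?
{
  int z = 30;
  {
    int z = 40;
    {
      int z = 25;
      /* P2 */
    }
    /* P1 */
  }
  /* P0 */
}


z declared in the same block as P0
z = 30


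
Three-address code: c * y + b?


Break into single-operator statements:
t1 = c * y
t2 = t1 + b


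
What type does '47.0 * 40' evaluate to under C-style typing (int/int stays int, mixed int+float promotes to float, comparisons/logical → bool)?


Operand types: float * int
Rule: mixed int/float promotes to float; int/int stays int
Result type: float


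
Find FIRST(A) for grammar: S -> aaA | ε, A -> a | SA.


Per alternative of A: FIRST(a) = {a}; FIRST(SA) = {a}
FIRST(A) = {a}


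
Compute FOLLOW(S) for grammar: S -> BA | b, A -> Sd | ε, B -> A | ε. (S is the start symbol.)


$ ∈ FOLLOW(S). For each A -> αBβ: add FIRST(β)\{ε} to FOLLOW(B); if β nullable, add FOLLOW(A).
FOLLOW(S) = {$, d}


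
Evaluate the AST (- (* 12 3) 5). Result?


Evaluate inner: (* 12 3) = 36
Evaluate root: (- 36 5) = 31
Result: 31


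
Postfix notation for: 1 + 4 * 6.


* has higher precedence, evaluate 4*6 first
Postfix: 1 4 6 * +


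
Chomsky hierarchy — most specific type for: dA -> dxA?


LHS has context (more than one symbol) and |LHS| ≤ |RHS|
Classification: Type 1 (Context-Sensitive)


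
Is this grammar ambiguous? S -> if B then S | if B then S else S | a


dangling else: 'if B then if B then a else a' parses two ways
Ambiguous


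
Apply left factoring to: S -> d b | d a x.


Common prefix: 'd'
Factored: S -> d S', S' -> b | a x


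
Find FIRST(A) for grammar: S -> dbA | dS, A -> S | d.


Per alternative of A: FIRST(S) = {d}; FIRST(d) = {d}
FIRST(A) = {d}


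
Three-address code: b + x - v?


Break into single-operator statements:
t1 = b + x
t2 = t1 - v


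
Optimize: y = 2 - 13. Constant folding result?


2 - 13 = -11 at compile time
Optimized: y = -11


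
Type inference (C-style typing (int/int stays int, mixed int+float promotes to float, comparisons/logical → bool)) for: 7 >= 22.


Operand types: int >= int
Rule: comparison yields bool
Result type: bool


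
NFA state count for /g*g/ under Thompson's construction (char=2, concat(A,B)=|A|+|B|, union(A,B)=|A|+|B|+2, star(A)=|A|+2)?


Syntax tree has 2 char leaf(s), 0 union(s), 1 star(s)
chars contribute 2×2 = 4; each union adds +2; each star adds +2
Total: 4 + 0 + 2 = 6 states


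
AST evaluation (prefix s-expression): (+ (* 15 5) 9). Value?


Evaluate inner: (* 15 5) = 75
Evaluate root: (+ 75 9) = 84
Result: 84


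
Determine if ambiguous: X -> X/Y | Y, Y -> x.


precedence layered via separate nonterminal Y: deterministic
Unambiguous


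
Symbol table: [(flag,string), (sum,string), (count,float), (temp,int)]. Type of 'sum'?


Lookup 'sum' → type string


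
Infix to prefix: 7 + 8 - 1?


left-to-right (same/higher precedence on left): tree is (- (+ 7 8) 1)
Prefix: - + 7 8 1


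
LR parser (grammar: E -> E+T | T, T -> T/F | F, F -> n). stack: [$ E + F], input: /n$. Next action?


'F' (not preceded by T/) is the handle for T -> F
Action: reduce (T -> F)


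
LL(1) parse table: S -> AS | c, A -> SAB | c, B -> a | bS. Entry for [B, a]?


For [B, a]: 'a' ∈ FIRST(a)
Entry: B -> a


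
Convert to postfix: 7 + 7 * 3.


* has higher precedence, evaluate 7*3 first
Postfix: 7 7 3 * +


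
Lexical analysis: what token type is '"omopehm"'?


Pattern: double-quoted sequence
Type: STRING_LITERAL


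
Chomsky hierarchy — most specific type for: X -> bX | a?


Right-linear: every RHS is a terminal or a terminal followed by one nonterminal
Classification: Type 3 (Regular)


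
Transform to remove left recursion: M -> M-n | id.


Left-recursive alternatives: M-n; non-recursive: id
Introduce M': M -> idM', M' -> -nM' | ε


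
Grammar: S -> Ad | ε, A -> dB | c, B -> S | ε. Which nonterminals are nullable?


A nonterminal is nullable iff some alternative derives ε (directly, or every symbol in it is nullable)
Nullable: {B, S}


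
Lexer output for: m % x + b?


Scan left to right, longest-match per lexeme
Tokens: ID(m), OP(%), ID(x), OP(+), ID(b)


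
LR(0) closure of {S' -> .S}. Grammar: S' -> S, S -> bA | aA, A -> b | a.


Start: S' -> .S
For each item with dot before a nonterminal B, add B -> .γ for every B-production
Closure: [S' -> .S, S -> .bA, S -> .aA]


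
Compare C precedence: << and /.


'/' is multiplicative (level 10); '<<' is shift (level 8)
Higher level binds tighter
'/' has higher precedence than '<<'


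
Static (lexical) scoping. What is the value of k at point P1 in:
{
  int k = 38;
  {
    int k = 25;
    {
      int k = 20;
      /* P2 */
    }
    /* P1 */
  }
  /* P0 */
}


k declared in the same block as P1
k = 25


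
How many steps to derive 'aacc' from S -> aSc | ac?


Derivation: S => aSc => aacc
Steps: 2


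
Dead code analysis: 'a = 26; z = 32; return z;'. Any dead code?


a is assigned but never read
Dead: 'a = 26'


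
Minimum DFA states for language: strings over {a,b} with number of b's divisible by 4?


Track (count of b) mod 4: states 0..3, accept at 0
Minimal DFA: 4 states


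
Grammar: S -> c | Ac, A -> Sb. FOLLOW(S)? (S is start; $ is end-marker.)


$ ∈ FOLLOW(S). For each A -> αBβ: add FIRST(β)\{ε} to FOLLOW(B); if β nullable, add FOLLOW(A).
FOLLOW(S) = {$, b}


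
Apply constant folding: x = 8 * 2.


8 * 2 = 16 at compile time
Optimized: x = 16


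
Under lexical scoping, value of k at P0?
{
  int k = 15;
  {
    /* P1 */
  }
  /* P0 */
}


k declared in the same block as P0
k = 15


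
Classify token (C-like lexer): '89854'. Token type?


Pattern: digits only
Type: INTEGER_LITERAL


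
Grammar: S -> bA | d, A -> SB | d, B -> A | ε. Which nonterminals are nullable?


A nonterminal is nullable iff some alternative derives ε (directly, or every symbol in it is nullable)
Nullable: {B}


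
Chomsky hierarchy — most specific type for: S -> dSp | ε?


Single nonterminal LHS, but d^n p^n is not regular
Classification: Type 2 (Context-Free)


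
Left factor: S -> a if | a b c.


Common prefix: 'a'
Factored: S -> a S', S' -> if | b c


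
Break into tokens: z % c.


Scan left to right, longest-match per lexeme
Tokens: ID(z), OP(%), ID(c)


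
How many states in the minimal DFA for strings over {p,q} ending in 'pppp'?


Track the longest suffix of input matching a prefix of 'pppp': 5 classes (prefixes of length 0..4)
Minimal DFA: 5 states


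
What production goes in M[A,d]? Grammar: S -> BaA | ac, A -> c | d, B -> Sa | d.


For [A, d]: 'd' ∈ FIRST(d)
Entry: A -> d


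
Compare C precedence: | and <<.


'<<' is shift (level 8); '|' is bitwise OR (level 3)
Higher level binds tighter
'<<' has higher precedence than '|'


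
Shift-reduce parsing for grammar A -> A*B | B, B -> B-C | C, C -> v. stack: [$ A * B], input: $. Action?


handle 'A*B' on top; lookahead ∈ FOLLOW(A) = {*, $}
Action: reduce (A -> A*B)


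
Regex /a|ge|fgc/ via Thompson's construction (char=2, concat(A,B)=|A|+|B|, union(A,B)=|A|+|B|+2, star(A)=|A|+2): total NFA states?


Syntax tree has 6 char leaf(s), 2 union(s), 0 star(s)
chars contribute 6×2 = 12; each union adds +2; each star adds +2
Total: 12 + 4 + 0 = 16 states


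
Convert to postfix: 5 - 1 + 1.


Left to right (same or higher precedence on left)
Postfix: 5 1 - 1 +


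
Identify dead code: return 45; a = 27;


statement follows a return and is unreachable
Dead: 'a = 27'


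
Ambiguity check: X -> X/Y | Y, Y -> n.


precedence layered via separate nonterminal Y: deterministic
Unambiguous


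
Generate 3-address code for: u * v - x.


Break into single-operator statements:
t1 = u * v
t2 = t1 - x


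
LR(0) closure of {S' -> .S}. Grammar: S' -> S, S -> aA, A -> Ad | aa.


Start: S' -> .S
For each item with dot before a nonterminal B, add B -> .γ for every B-production
Closure: [S' -> .S, S -> .aA]


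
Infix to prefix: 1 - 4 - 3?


left-to-right (same/higher precedence on left): tree is (- (- 1 4) 3)
Prefix: - - 1 4 3


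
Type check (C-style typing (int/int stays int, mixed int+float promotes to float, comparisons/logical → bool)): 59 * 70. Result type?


Operand types: int * int
Rule: mixed int/float promotes to float; int/int stays int
Result type: int


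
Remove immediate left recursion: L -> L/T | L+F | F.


Left-recursive alternatives: L/T, L+F; non-recursive: F
Introduce L': L -> FL', L' -> /TL' | +FL' | ε


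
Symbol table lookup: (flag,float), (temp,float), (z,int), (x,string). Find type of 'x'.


Lookup 'x' → type string


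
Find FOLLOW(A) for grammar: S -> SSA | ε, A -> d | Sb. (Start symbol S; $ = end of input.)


$ ∈ FOLLOW(S). For each A -> αBβ: add FIRST(β)\{ε} to FOLLOW(B); if β nullable, add FOLLOW(A).
FOLLOW(A) = {$, b, d}


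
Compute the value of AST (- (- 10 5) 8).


Evaluate inner: (- 10 5) = 5
Evaluate root: (- 5 8) = -3
Result: -3


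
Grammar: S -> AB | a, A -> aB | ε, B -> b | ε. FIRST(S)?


Per alternative of S: FIRST(AB) = {a, b, ε}; FIRST(a) = {a}
FIRST(S) = {a, b, ε}


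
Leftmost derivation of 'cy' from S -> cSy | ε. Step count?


Derivation: S => cSy => cy
Steps: 2


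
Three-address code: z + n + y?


Break into single-operator statements:
t1 = z + n
t2 = t1 + y


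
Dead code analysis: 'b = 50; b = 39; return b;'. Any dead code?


first assignment to b is overwritten before any read
Dead: 'b = 50'


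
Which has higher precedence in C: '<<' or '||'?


'<<' is shift (level 8); '||' is logical OR (level 1)
Higher level binds tighter
'<<' has higher precedence than '||'


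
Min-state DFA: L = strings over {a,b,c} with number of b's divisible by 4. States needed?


Track (count of b) mod 4: states 0..3, accept at 0
Minimal DFA: 4 states


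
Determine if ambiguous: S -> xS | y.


right-linear, alternatives start with distinct terminals 'x' vs 'y': unique leftmost derivation
Unambiguous


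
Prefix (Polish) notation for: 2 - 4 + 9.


left-to-right (same/higher precedence on left): tree is (+ (- 2 4) 9)
Prefix: + - 2 4 9


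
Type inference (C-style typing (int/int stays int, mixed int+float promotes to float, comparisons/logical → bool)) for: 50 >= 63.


Operand types: int >= int
Rule: comparison yields bool
Result type: bool


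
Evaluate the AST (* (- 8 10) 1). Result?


Evaluate inner: (- 8 10) = -2
Evaluate root: (* -2 1) = -2
Result: -2


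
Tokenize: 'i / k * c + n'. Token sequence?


Scan left to right, longest-match per lexeme
Tokens: ID(i), OP(/), ID(k), OP(*), ID(c), OP(+), ID(n)


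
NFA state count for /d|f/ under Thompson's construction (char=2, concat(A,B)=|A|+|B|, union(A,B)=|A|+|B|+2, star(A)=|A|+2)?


Syntax tree has 2 char leaf(s), 1 union(s), 0 star(s)
chars contribute 2×2 = 4; each union adds +2; each star adds +2
Total: 4 + 2 + 0 = 6 states


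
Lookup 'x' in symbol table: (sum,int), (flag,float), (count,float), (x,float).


Lookup 'x' → type float
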